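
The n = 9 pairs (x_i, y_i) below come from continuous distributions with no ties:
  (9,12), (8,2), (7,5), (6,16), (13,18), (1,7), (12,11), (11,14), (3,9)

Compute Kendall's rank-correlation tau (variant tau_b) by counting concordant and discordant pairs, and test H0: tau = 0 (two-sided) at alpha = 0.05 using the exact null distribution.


Step 1: Enumerate the 36 unordered pairs (i,j) with i<j and classify each by sign(x_j-x_i) * sign(y_j-y_i).
  (1,2):dx=-1,dy=-10->C; (1,3):dx=-2,dy=-7->C; (1,4):dx=-3,dy=+4->D; (1,5):dx=+4,dy=+6->C
  (1,6):dx=-8,dy=-5->C; (1,7):dx=+3,dy=-1->D; (1,8):dx=+2,dy=+2->C; (1,9):dx=-6,dy=-3->C
  (2,3):dx=-1,dy=+3->D; (2,4):dx=-2,dy=+14->D; (2,5):dx=+5,dy=+16->C; (2,6):dx=-7,dy=+5->D
  (2,7):dx=+4,dy=+9->C; (2,8):dx=+3,dy=+12->C; (2,9):dx=-5,dy=+7->D; (3,4):dx=-1,dy=+11->D
  (3,5):dx=+6,dy=+13->C; (3,6):dx=-6,dy=+2->D; (3,7):dx=+5,dy=+6->C; (3,8):dx=+4,dy=+9->C
  (3,9):dx=-4,dy=+4->D; (4,5):dx=+7,dy=+2->C; (4,6):dx=-5,dy=-9->C; (4,7):dx=+6,dy=-5->D
  (4,8):dx=+5,dy=-2->D; (4,9):dx=-3,dy=-7->C; (5,6):dx=-12,dy=-11->C; (5,7):dx=-1,dy=-7->C
  (5,8):dx=-2,dy=-4->C; (5,9):dx=-10,dy=-9->C; (6,7):dx=+11,dy=+4->C; (6,8):dx=+10,dy=+7->C
  (6,9):dx=+2,dy=+2->C; (7,8):dx=-1,dy=+3->D; (7,9):dx=-9,dy=-2->C; (8,9):dx=-8,dy=-5->C
Step 2: C = 24, D = 12, total pairs = 36.
Step 3: tau = (C - D)/(n(n-1)/2) = (24 - 12)/36 = 0.333333.
Step 4: Exact two-sided p-value (enumerate n! = 362880 permutations of y under H0): p = 0.259518.
Step 5: alpha = 0.05. fail to reject H0.

tau_b = 0.3333 (C=24, D=12), p = 0.259518, fail to reject H0.


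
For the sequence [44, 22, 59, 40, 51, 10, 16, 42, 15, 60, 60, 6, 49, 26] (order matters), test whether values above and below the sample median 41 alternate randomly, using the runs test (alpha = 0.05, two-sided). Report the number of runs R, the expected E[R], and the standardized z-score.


Step 1: Compute median = 41; label A = above, B = below.
Labels in order: ABABABBABAABAB  (n_A = 7, n_B = 7)
Step 2: Count runs R = 12.
Step 3: Under H0 (random ordering), E[R] = 2*n_A*n_B/(n_A+n_B) + 1 = 2*7*7/14 + 1 = 8.0000.
        Var[R] = 2*n_A*n_B*(2*n_A*n_B - n_A - n_B) / ((n_A+n_B)^2 * (n_A+n_B-1)) = 8232/2548 = 3.2308.
        SD[R] = 1.7974.
Step 4: Continuity-corrected z = (R - 0.5 - E[R]) / SD[R] = (12 - 0.5 - 8.0000) / 1.7974 = 1.9472.
Step 5: Two-sided p-value via normal approximation = 2*(1 - Phi(|z|)) = 0.051508.
Step 6: alpha = 0.05. fail to reject H0.

R = 12, z = 1.9472, p = 0.051508, fail to reject H0.


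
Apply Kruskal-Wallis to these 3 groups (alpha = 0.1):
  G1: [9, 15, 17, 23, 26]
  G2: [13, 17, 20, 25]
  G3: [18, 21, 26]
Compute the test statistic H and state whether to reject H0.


Step 1: Combine all N = 12 observations and assign midranks.
sorted (value, group, rank): (9,G1,1), (13,G2,2), (15,G1,3), (17,G1,4.5), (17,G2,4.5), (18,G3,6), (20,G2,7), (21,G3,8), (23,G1,9), (25,G2,10), (26,G1,11.5), (26,G3,11.5)
Step 2: Sum ranks within each group.
R_1 = 29 (n_1 = 5)
R_2 = 23.5 (n_2 = 4)
R_3 = 25.5 (n_3 = 3)
Step 3: H = 12/(N(N+1)) * sum(R_i^2/n_i) - 3(N+1)
     = 12/(12*13) * (29^2/5 + 23.5^2/4 + 25.5^2/3) - 3*13
     = 0.076923 * 523.013 - 39
     = 1.231731.
Step 4: Ties present; correction factor C = 1 - 12/(12^3 - 12) = 0.993007. Corrected H = 1.231731 / 0.993007 = 1.240405.
Step 5: Under H0, H ~ chi^2(2); p-value = 0.537836.
Step 6: alpha = 0.1. fail to reject H0.

H = 1.2404, df = 2, p = 0.537836, fail to reject H0.


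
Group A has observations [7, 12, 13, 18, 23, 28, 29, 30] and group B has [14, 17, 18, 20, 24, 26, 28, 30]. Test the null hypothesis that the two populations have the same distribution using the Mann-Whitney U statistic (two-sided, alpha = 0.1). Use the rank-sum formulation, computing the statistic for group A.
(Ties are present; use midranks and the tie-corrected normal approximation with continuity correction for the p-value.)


Step 1: Combine and sort all 16 observations; assign midranks.
sorted (value, group): (7,X), (12,X), (13,X), (14,Y), (17,Y), (18,X), (18,Y), (20,Y), (23,X), (24,Y), (26,Y), (28,X), (28,Y), (29,X), (30,X), (30,Y)
ranks: 7->1, 12->2, 13->3, 14->4, 17->5, 18->6.5, 18->6.5, 20->8, 23->9, 24->10, 26->11, 28->12.5, 28->12.5, 29->14, 30->15.5, 30->15.5
Step 2: Rank sum for X: R1 = 1 + 2 + 3 + 6.5 + 9 + 12.5 + 14 + 15.5 = 63.5.
Step 3: U_X = R1 - n1(n1+1)/2 = 63.5 - 8*9/2 = 63.5 - 36 = 27.5.
       U_Y = n1*n2 - U_X = 64 - 27.5 = 36.5.
Step 4: Ties are present, so use the tie-corrected normal approximation (with continuity correction) for the p-value.
Step 5: p-value = 0.673745; compare to alpha = 0.1. fail to reject H0.

U_X = 27.5, p = 0.673745, fail to reject H0 at alpha = 0.1.


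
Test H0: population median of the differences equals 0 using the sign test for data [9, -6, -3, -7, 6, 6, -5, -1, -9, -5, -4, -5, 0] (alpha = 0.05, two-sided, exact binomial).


Step 1: Discard zero differences. Original n = 13; n_eff = number of nonzero differences = 12.
Nonzero differences (with sign): +9, -6, -3, -7, +6, +6, -5, -1, -9, -5, -4, -5
Step 2: Count signs: positive = 3, negative = 9.
Step 3: Under H0: P(positive) = 0.5, so the number of positives S ~ Bin(12, 0.5).
Step 4: Two-sided exact p-value = sum of Bin(12,0.5) probabilities at or below the observed probability = 0.145996.
Step 5: alpha = 0.05. fail to reject H0.

n_eff = 12, pos = 3, neg = 9, p = 0.145996, fail to reject H0.


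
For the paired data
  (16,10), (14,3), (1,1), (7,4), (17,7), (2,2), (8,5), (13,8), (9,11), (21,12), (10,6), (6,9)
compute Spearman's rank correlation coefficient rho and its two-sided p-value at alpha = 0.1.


Step 1: Rank x and y separately (midranks; no ties here).
rank(x): 16->10, 14->9, 1->1, 7->4, 17->11, 2->2, 8->5, 13->8, 9->6, 21->12, 10->7, 6->3
rank(y): 10->10, 3->3, 1->1, 4->4, 7->7, 2->2, 5->5, 8->8, 11->11, 12->12, 6->6, 9->9
Step 2: d_i = R_x(i) - R_y(i); compute d_i^2.
  (10-10)^2=0, (9-3)^2=36, (1-1)^2=0, (4-4)^2=0, (11-7)^2=16, (2-2)^2=0, (5-5)^2=0, (8-8)^2=0, (6-11)^2=25, (12-12)^2=0, (7-6)^2=1, (3-9)^2=36
sum(d^2) = 114.
Step 3: rho = 1 - 6*114 / (12*(12^2 - 1)) = 1 - 684/1716 = 0.601399.
Step 4: Under H0, t = rho * sqrt((n-2)/(1-rho^2)) = 2.3804 ~ t(10).
Step 5: Two-sided p-value from the t-distribution with 10 df = 0.038588.
Step 6: alpha = 0.1. reject H0.

rho = 0.6014, p = 0.038588, reject H0 at alpha = 0.1.


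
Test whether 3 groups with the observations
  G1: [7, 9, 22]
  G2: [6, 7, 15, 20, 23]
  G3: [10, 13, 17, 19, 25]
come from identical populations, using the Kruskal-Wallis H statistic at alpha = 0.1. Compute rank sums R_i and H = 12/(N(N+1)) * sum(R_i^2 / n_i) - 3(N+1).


Step 1: Combine all N = 13 observations and assign midranks.
sorted (value, group, rank): (6,G2,1), (7,G1,2.5), (7,G2,2.5), (9,G1,4), (10,G3,5), (13,G3,6), (15,G2,7), (17,G3,8), (19,G3,9), (20,G2,10), (22,G1,11), (23,G2,12), (25,G3,13)
Step 2: Sum ranks within each group.
R_1 = 17.5 (n_1 = 3)
R_2 = 32.5 (n_2 = 5)
R_3 = 41 (n_3 = 5)
Step 3: H = 12/(N(N+1)) * sum(R_i^2/n_i) - 3(N+1)
     = 12/(13*14) * (17.5^2/3 + 32.5^2/5 + 41^2/5) - 3*14
     = 0.065934 * 649.533 - 42
     = 0.826374.
Step 4: Ties present; correction factor C = 1 - 6/(13^3 - 13) = 0.997253. Corrected H = 0.826374 / 0.997253 = 0.828650.
Step 5: Under H0, H ~ chi^2(2); p-value = 0.660786.
Step 6: alpha = 0.1. fail to reject H0.

H = 0.8287, df = 2, p = 0.660786, fail to reject H0.


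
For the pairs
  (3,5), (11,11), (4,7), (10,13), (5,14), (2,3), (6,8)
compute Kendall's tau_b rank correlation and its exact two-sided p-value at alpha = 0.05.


Step 1: Enumerate the 21 unordered pairs (i,j) with i<j and classify each by sign(x_j-x_i) * sign(y_j-y_i).
  (1,2):dx=+8,dy=+6->C; (1,3):dx=+1,dy=+2->C; (1,4):dx=+7,dy=+8->C; (1,5):dx=+2,dy=+9->C
  (1,6):dx=-1,dy=-2->C; (1,7):dx=+3,dy=+3->C; (2,3):dx=-7,dy=-4->C; (2,4):dx=-1,dy=+2->D
  (2,5):dx=-6,dy=+3->D; (2,6):dx=-9,dy=-8->C; (2,7):dx=-5,dy=-3->C; (3,4):dx=+6,dy=+6->C
  (3,5):dx=+1,dy=+7->C; (3,6):dx=-2,dy=-4->C; (3,7):dx=+2,dy=+1->C; (4,5):dx=-5,dy=+1->D
  (4,6):dx=-8,dy=-10->C; (4,7):dx=-4,dy=-5->C; (5,6):dx=-3,dy=-11->C; (5,7):dx=+1,dy=-6->D
  (6,7):dx=+4,dy=+5->C
Step 2: C = 17, D = 4, total pairs = 21.
Step 3: tau = (C - D)/(n(n-1)/2) = (17 - 4)/21 = 0.619048.
Step 4: Exact two-sided p-value (enumerate n! = 5040 permutations of y under H0): p = 0.069048.
Step 5: alpha = 0.05. fail to reject H0.

tau_b = 0.6190 (C=17, D=4), p = 0.069048, fail to reject H0.


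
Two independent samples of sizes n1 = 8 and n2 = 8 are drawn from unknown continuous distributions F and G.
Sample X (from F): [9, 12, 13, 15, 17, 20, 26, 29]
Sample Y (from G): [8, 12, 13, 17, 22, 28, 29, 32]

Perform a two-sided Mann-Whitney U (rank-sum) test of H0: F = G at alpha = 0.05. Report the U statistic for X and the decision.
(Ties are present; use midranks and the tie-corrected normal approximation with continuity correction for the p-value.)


Step 1: Combine and sort all 16 observations; assign midranks.
sorted (value, group): (8,Y), (9,X), (12,X), (12,Y), (13,X), (13,Y), (15,X), (17,X), (17,Y), (20,X), (22,Y), (26,X), (28,Y), (29,X), (29,Y), (32,Y)
ranks: 8->1, 9->2, 12->3.5, 12->3.5, 13->5.5, 13->5.5, 15->7, 17->8.5, 17->8.5, 20->10, 22->11, 26->12, 28->13, 29->14.5, 29->14.5, 32->16
Step 2: Rank sum for X: R1 = 2 + 3.5 + 5.5 + 7 + 8.5 + 10 + 12 + 14.5 = 63.
Step 3: U_X = R1 - n1(n1+1)/2 = 63 - 8*9/2 = 63 - 36 = 27.
       U_Y = n1*n2 - U_X = 64 - 27 = 37.
Step 4: Ties are present, so use the tie-corrected normal approximation (with continuity correction) for the p-value.
Step 5: p-value = 0.635507; compare to alpha = 0.05. fail to reject H0.

U_X = 27, p = 0.635507, fail to reject H0 at alpha = 0.05.


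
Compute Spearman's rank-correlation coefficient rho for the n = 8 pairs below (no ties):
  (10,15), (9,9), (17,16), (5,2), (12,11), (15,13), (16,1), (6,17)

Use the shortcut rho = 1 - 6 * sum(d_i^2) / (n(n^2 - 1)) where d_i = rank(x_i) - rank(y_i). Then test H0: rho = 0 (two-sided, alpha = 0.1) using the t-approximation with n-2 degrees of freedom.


Step 1: Rank x and y separately (midranks; no ties here).
rank(x): 10->4, 9->3, 17->8, 5->1, 12->5, 15->6, 16->7, 6->2
rank(y): 15->6, 9->3, 16->7, 2->2, 11->4, 13->5, 1->1, 17->8
Step 2: d_i = R_x(i) - R_y(i); compute d_i^2.
  (4-6)^2=4, (3-3)^2=0, (8-7)^2=1, (1-2)^2=1, (5-4)^2=1, (6-5)^2=1, (7-1)^2=36, (2-8)^2=36
sum(d^2) = 80.
Step 3: rho = 1 - 6*80 / (8*(8^2 - 1)) = 1 - 480/504 = 0.047619.
Step 4: Under H0, t = rho * sqrt((n-2)/(1-rho^2)) = 0.1168 ~ t(6).
Step 5: Two-sided p-value from the t-distribution with 6 df = 0.910849.
Step 6: alpha = 0.1. fail to reject H0.

rho = 0.0476, p = 0.910849, fail to reject H0 at alpha = 0.1.


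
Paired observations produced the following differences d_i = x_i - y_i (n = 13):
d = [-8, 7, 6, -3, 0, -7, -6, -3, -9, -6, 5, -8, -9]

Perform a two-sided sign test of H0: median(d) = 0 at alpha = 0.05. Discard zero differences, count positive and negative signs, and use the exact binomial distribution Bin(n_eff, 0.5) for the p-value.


Step 1: Discard zero differences. Original n = 13; n_eff = number of nonzero differences = 12.
Nonzero differences (with sign): -8, +7, +6, -3, -7, -6, -3, -9, -6, +5, -8, -9
Step 2: Count signs: positive = 3, negative = 9.
Step 3: Under H0: P(positive) = 0.5, so the number of positives S ~ Bin(12, 0.5).
Step 4: Two-sided exact p-value = sum of Bin(12,0.5) probabilities at or below the observed probability = 0.145996.
Step 5: alpha = 0.05. fail to reject H0.

n_eff = 12, pos = 3, neg = 9, p = 0.145996, fail to reject H0.


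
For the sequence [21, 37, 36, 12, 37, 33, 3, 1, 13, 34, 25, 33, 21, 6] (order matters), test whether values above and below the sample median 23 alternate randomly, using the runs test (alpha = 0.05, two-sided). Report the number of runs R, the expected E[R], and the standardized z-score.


Step 1: Compute median = 23; label A = above, B = below.
Labels in order: BAABAABBBAAABB  (n_A = 7, n_B = 7)
Step 2: Count runs R = 7.
Step 3: Under H0 (random ordering), E[R] = 2*n_A*n_B/(n_A+n_B) + 1 = 2*7*7/14 + 1 = 8.0000.
        Var[R] = 2*n_A*n_B*(2*n_A*n_B - n_A - n_B) / ((n_A+n_B)^2 * (n_A+n_B-1)) = 8232/2548 = 3.2308.
        SD[R] = 1.7974.
Step 4: Continuity-corrected z = (R + 0.5 - E[R]) / SD[R] = (7 + 0.5 - 8.0000) / 1.7974 = -0.2782.
Step 5: Two-sided p-value via normal approximation = 2*(1 - Phi(|z|)) = 0.780879.
Step 6: alpha = 0.05. fail to reject H0.

R = 7, z = -0.2782, p = 0.780879, fail to reject H0.


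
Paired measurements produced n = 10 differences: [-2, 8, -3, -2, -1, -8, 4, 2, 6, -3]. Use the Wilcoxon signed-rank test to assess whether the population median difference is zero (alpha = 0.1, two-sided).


Step 1: Drop any zero differences (none here) and take |d_i|.
|d| = [2, 8, 3, 2, 1, 8, 4, 2, 6, 3]
Step 2: Midrank |d_i| (ties get averaged ranks).
ranks: |2|->3, |8|->9.5, |3|->5.5, |2|->3, |1|->1, |8|->9.5, |4|->7, |2|->3, |6|->8, |3|->5.5
Step 3: Attach original signs; sum ranks with positive sign and with negative sign.
W+ = 9.5 + 7 + 3 + 8 = 27.5
W- = 3 + 5.5 + 3 + 1 + 9.5 + 5.5 = 27.5
(Check: W+ + W- = 55 should equal n(n+1)/2 = 55.)
Step 4: Test statistic W = min(W+, W-) = 27.5.
Step 5: Ties in |d|, so use the tie-corrected normal approximation.
        E[W] = n(n+1)/4 = 10*11/4 = 27.5.
        Tie groups: |d|=2 (t=3), |d|=3 (t=2), |d|=8 (t=2); sum(t^3 - t) = 36.
        Var[W] = n(n+1)(2n+1)/24 - sum(t^3-t)/48 = 2310/24 - 36/48 = 95.5.
        z = (W - E[W]) / sqrt(Var[W]) = (27.5 - 27.5) / 9.7724 = 0.0000.
        Two-sided p = 2*Phi(z) = 1.000000.
Step 6: alpha = 0.1. fail to reject H0.

W+ = 27.5, W- = 27.5, W = min = 27.5, p = 1.000000, fail to reject H0.


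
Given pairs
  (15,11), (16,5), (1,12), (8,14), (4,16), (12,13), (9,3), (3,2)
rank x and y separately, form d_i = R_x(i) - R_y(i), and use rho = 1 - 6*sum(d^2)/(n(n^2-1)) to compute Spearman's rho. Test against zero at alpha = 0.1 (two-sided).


Step 1: Rank x and y separately (midranks; no ties here).
rank(x): 15->7, 16->8, 1->1, 8->4, 4->3, 12->6, 9->5, 3->2
rank(y): 11->4, 5->3, 12->5, 14->7, 16->8, 13->6, 3->2, 2->1
Step 2: d_i = R_x(i) - R_y(i); compute d_i^2.
  (7-4)^2=9, (8-3)^2=25, (1-5)^2=16, (4-7)^2=9, (3-8)^2=25, (6-6)^2=0, (5-2)^2=9, (2-1)^2=1
sum(d^2) = 94.
Step 3: rho = 1 - 6*94 / (8*(8^2 - 1)) = 1 - 564/504 = -0.119048.
Step 4: Under H0, t = rho * sqrt((n-2)/(1-rho^2)) = -0.2937 ~ t(6).
Step 5: Two-sided p-value from the t-distribution with 6 df = 0.778886.
Step 6: alpha = 0.1. fail to reject H0.

rho = -0.1190, p = 0.778886, fail to reject H0 at alpha = 0.1.


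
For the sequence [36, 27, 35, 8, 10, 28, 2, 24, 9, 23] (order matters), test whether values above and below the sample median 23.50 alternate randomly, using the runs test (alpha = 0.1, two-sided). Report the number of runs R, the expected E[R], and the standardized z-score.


Step 1: Compute median = 23.50; label A = above, B = below.
Labels in order: AAABBABABB  (n_A = 5, n_B = 5)
Step 2: Count runs R = 6.
Step 3: Under H0 (random ordering), E[R] = 2*n_A*n_B/(n_A+n_B) + 1 = 2*5*5/10 + 1 = 6.0000.
        Var[R] = 2*n_A*n_B*(2*n_A*n_B - n_A - n_B) / ((n_A+n_B)^2 * (n_A+n_B-1)) = 2000/900 = 2.2222.
        SD[R] = 1.4907.
Step 4: R = E[R], so z = 0 with no continuity correction.
Step 5: Two-sided p-value via normal approximation = 2*(1 - Phi(|z|)) = 1.000000.
Step 6: alpha = 0.1. fail to reject H0.

R = 6, z = 0.0000, p = 1.000000, fail to reject H0.


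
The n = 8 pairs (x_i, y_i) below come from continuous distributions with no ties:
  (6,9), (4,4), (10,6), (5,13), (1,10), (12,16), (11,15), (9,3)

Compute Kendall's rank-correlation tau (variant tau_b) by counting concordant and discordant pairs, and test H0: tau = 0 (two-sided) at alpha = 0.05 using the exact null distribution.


Step 1: Enumerate the 28 unordered pairs (i,j) with i<j and classify each by sign(x_j-x_i) * sign(y_j-y_i).
  (1,2):dx=-2,dy=-5->C; (1,3):dx=+4,dy=-3->D; (1,4):dx=-1,dy=+4->D; (1,5):dx=-5,dy=+1->D
  (1,6):dx=+6,dy=+7->C; (1,7):dx=+5,dy=+6->C; (1,8):dx=+3,dy=-6->D; (2,3):dx=+6,dy=+2->C
  (2,4):dx=+1,dy=+9->C; (2,5):dx=-3,dy=+6->D; (2,6):dx=+8,dy=+12->C; (2,7):dx=+7,dy=+11->C
  (2,8):dx=+5,dy=-1->D; (3,4):dx=-5,dy=+7->D; (3,5):dx=-9,dy=+4->D; (3,6):dx=+2,dy=+10->C
  (3,7):dx=+1,dy=+9->C; (3,8):dx=-1,dy=-3->C; (4,5):dx=-4,dy=-3->C; (4,6):dx=+7,dy=+3->C
  (4,7):dx=+6,dy=+2->C; (4,8):dx=+4,dy=-10->D; (5,6):dx=+11,dy=+6->C; (5,7):dx=+10,dy=+5->C
  (5,8):dx=+8,dy=-7->D; (6,7):dx=-1,dy=-1->C; (6,8):dx=-3,dy=-13->C; (7,8):dx=-2,dy=-12->C
Step 2: C = 18, D = 10, total pairs = 28.
Step 3: tau = (C - D)/(n(n-1)/2) = (18 - 10)/28 = 0.285714.
Step 4: Exact two-sided p-value (enumerate n! = 40320 permutations of y under H0): p = 0.398760.
Step 5: alpha = 0.05. fail to reject H0.

tau_b = 0.2857 (C=18, D=10), p = 0.398760, fail to reject H0.


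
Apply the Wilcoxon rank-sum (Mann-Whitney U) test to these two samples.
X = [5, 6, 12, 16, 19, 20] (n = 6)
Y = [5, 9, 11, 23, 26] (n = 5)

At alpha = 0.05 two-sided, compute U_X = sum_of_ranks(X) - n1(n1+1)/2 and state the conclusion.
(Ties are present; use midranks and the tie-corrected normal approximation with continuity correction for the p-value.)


Step 1: Combine and sort all 11 observations; assign midranks.
sorted (value, group): (5,X), (5,Y), (6,X), (9,Y), (11,Y), (12,X), (16,X), (19,X), (20,X), (23,Y), (26,Y)
ranks: 5->1.5, 5->1.5, 6->3, 9->4, 11->5, 12->6, 16->7, 19->8, 20->9, 23->10, 26->11
Step 2: Rank sum for X: R1 = 1.5 + 3 + 6 + 7 + 8 + 9 = 34.5.
Step 3: U_X = R1 - n1(n1+1)/2 = 34.5 - 6*7/2 = 34.5 - 21 = 13.5.
       U_Y = n1*n2 - U_X = 30 - 13.5 = 16.5.
Step 4: Ties are present, so use the tie-corrected normal approximation (with continuity correction) for the p-value.
Step 5: p-value = 0.854805; compare to alpha = 0.05. fail to reject H0.

U_X = 13.5, p = 0.854805, fail to reject H0 at alpha = 0.05.


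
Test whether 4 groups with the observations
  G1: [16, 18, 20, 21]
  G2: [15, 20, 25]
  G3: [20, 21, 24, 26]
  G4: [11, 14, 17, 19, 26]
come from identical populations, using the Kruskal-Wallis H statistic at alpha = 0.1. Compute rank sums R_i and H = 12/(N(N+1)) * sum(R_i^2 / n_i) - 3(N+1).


Step 1: Combine all N = 16 observations and assign midranks.
sorted (value, group, rank): (11,G4,1), (14,G4,2), (15,G2,3), (16,G1,4), (17,G4,5), (18,G1,6), (19,G4,7), (20,G1,9), (20,G2,9), (20,G3,9), (21,G1,11.5), (21,G3,11.5), (24,G3,13), (25,G2,14), (26,G3,15.5), (26,G4,15.5)
Step 2: Sum ranks within each group.
R_1 = 30.5 (n_1 = 4)
R_2 = 26 (n_2 = 3)
R_3 = 49 (n_3 = 4)
R_4 = 30.5 (n_4 = 5)
Step 3: H = 12/(N(N+1)) * sum(R_i^2/n_i) - 3(N+1)
     = 12/(16*17) * (30.5^2/4 + 26^2/3 + 49^2/4 + 30.5^2/5) - 3*17
     = 0.044118 * 1244.2 - 51
     = 3.890993.
Step 4: Ties present; correction factor C = 1 - 36/(16^3 - 16) = 0.991176. Corrected H = 3.890993 / 0.991176 = 3.925631.
Step 5: Under H0, H ~ chi^2(3); p-value = 0.269607.
Step 6: alpha = 0.1. fail to reject H0.

H = 3.9256, df = 3, p = 0.269607, fail to reject H0.


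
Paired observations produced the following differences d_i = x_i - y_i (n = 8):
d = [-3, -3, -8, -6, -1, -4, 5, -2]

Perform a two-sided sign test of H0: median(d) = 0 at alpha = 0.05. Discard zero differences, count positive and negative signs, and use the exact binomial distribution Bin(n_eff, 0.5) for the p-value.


Step 1: Discard zero differences. Original n = 8; n_eff = number of nonzero differences = 8.
Nonzero differences (with sign): -3, -3, -8, -6, -1, -4, +5, -2
Step 2: Count signs: positive = 1, negative = 7.
Step 3: Under H0: P(positive) = 0.5, so the number of positives S ~ Bin(8, 0.5).
Step 4: Two-sided exact p-value = sum of Bin(8,0.5) probabilities at or below the observed probability = 0.070312.
Step 5: alpha = 0.05. fail to reject H0.

n_eff = 8, pos = 1, neg = 7, p = 0.070312, fail to reject H0.


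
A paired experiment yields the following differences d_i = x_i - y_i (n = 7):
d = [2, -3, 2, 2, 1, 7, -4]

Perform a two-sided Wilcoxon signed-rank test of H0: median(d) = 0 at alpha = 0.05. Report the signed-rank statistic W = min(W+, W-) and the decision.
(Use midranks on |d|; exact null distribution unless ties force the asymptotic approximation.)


Step 1: Drop any zero differences (none here) and take |d_i|.
|d| = [2, 3, 2, 2, 1, 7, 4]
Step 2: Midrank |d_i| (ties get averaged ranks).
ranks: |2|->3, |3|->5, |2|->3, |2|->3, |1|->1, |7|->7, |4|->6
Step 3: Attach original signs; sum ranks with positive sign and with negative sign.
W+ = 3 + 3 + 3 + 1 + 7 = 17
W- = 5 + 6 = 11
(Check: W+ + W- = 28 should equal n(n+1)/2 = 28.)
Step 4: Test statistic W = min(W+, W-) = 11.
Step 5: Ties in |d|, so use the tie-corrected normal approximation.
        E[W] = n(n+1)/4 = 7*8/4 = 14.
        Tie groups: |d|=2 (t=3); sum(t^3 - t) = 24.
        Var[W] = n(n+1)(2n+1)/24 - sum(t^3-t)/48 = 840/24 - 24/48 = 34.5.
        z = (W - E[W]) / sqrt(Var[W]) = (11 - 14) / 5.8737 = -0.5108.
        Two-sided p = 2*Phi(z) = 0.609523.
Step 6: alpha = 0.05. fail to reject H0.

W+ = 17, W- = 11, W = min = 11, p = 0.609523, fail to reject H0.


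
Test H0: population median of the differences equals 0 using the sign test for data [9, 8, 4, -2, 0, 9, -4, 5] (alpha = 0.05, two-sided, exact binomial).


Step 1: Discard zero differences. Original n = 8; n_eff = number of nonzero differences = 7.
Nonzero differences (with sign): +9, +8, +4, -2, +9, -4, +5
Step 2: Count signs: positive = 5, negative = 2.
Step 3: Under H0: P(positive) = 0.5, so the number of positives S ~ Bin(7, 0.5).
Step 4: Two-sided exact p-value = sum of Bin(7,0.5) probabilities at or below the observed probability = 0.453125.
Step 5: alpha = 0.05. fail to reject H0.

n_eff = 7, pos = 5, neg = 2, p = 0.453125, fail to reject H0.


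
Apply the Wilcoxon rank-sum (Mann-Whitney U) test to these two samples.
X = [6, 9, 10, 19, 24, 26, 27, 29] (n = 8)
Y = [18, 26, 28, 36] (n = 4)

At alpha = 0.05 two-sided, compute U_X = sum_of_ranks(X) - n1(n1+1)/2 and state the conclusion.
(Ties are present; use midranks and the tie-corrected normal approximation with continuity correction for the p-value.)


Step 1: Combine and sort all 12 observations; assign midranks.
sorted (value, group): (6,X), (9,X), (10,X), (18,Y), (19,X), (24,X), (26,X), (26,Y), (27,X), (28,Y), (29,X), (36,Y)
ranks: 6->1, 9->2, 10->3, 18->4, 19->5, 24->6, 26->7.5, 26->7.5, 27->9, 28->10, 29->11, 36->12
Step 2: Rank sum for X: R1 = 1 + 2 + 3 + 5 + 6 + 7.5 + 9 + 11 = 44.5.
Step 3: U_X = R1 - n1(n1+1)/2 = 44.5 - 8*9/2 = 44.5 - 36 = 8.5.
       U_Y = n1*n2 - U_X = 32 - 8.5 = 23.5.
Step 4: Ties are present, so use the tie-corrected normal approximation (with continuity correction) for the p-value.
Step 5: p-value = 0.233663; compare to alpha = 0.05. fail to reject H0.

U_X = 8.5, p = 0.233663, fail to reject H0 at alpha = 0.05.


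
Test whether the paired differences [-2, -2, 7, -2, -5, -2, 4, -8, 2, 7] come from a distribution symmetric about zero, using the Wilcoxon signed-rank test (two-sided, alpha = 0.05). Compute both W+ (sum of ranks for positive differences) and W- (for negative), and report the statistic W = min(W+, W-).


Step 1: Drop any zero differences (none here) and take |d_i|.
|d| = [2, 2, 7, 2, 5, 2, 4, 8, 2, 7]
Step 2: Midrank |d_i| (ties get averaged ranks).
ranks: |2|->3, |2|->3, |7|->8.5, |2|->3, |5|->7, |2|->3, |4|->6, |8|->10, |2|->3, |7|->8.5
Step 3: Attach original signs; sum ranks with positive sign and with negative sign.
W+ = 8.5 + 6 + 3 + 8.5 = 26
W- = 3 + 3 + 3 + 7 + 3 + 10 = 29
(Check: W+ + W- = 55 should equal n(n+1)/2 = 55.)
Step 4: Test statistic W = min(W+, W-) = 26.
Step 5: Ties in |d|, so use the tie-corrected normal approximation.
        E[W] = n(n+1)/4 = 10*11/4 = 27.5.
        Tie groups: |d|=2 (t=5), |d|=7 (t=2); sum(t^3 - t) = 126.
        Var[W] = n(n+1)(2n+1)/24 - sum(t^3-t)/48 = 2310/24 - 126/48 = 93.625.
        z = (W - E[W]) / sqrt(Var[W]) = (26 - 27.5) / 9.6760 = -0.1550.
        Two-sided p = 2*Phi(z) = 0.876803.
Step 6: alpha = 0.05. fail to reject H0.

W+ = 26, W- = 29, W = min = 26, p = 0.876803, fail to reject H0.


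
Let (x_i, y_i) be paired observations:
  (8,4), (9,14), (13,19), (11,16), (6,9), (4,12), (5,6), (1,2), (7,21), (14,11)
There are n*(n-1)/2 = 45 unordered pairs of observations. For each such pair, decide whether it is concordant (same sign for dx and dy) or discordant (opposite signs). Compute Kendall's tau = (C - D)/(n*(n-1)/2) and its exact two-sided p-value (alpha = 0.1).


Step 1: Enumerate the 45 unordered pairs (i,j) with i<j and classify each by sign(x_j-x_i) * sign(y_j-y_i).
  (1,2):dx=+1,dy=+10->C; (1,3):dx=+5,dy=+15->C; (1,4):dx=+3,dy=+12->C; (1,5):dx=-2,dy=+5->D
  (1,6):dx=-4,dy=+8->D; (1,7):dx=-3,dy=+2->D; (1,8):dx=-7,dy=-2->C; (1,9):dx=-1,dy=+17->D
  (1,10):dx=+6,dy=+7->C; (2,3):dx=+4,dy=+5->C; (2,4):dx=+2,dy=+2->C; (2,5):dx=-3,dy=-5->C
  (2,6):dx=-5,dy=-2->C; (2,7):dx=-4,dy=-8->C; (2,8):dx=-8,dy=-12->C; (2,9):dx=-2,dy=+7->D
  (2,10):dx=+5,dy=-3->D; (3,4):dx=-2,dy=-3->C; (3,5):dx=-7,dy=-10->C; (3,6):dx=-9,dy=-7->C
  (3,7):dx=-8,dy=-13->C; (3,8):dx=-12,dy=-17->C; (3,9):dx=-6,dy=+2->D; (3,10):dx=+1,dy=-8->D
  (4,5):dx=-5,dy=-7->C; (4,6):dx=-7,dy=-4->C; (4,7):dx=-6,dy=-10->C; (4,8):dx=-10,dy=-14->C
  (4,9):dx=-4,dy=+5->D; (4,10):dx=+3,dy=-5->D; (5,6):dx=-2,dy=+3->D; (5,7):dx=-1,dy=-3->C
  (5,8):dx=-5,dy=-7->C; (5,9):dx=+1,dy=+12->C; (5,10):dx=+8,dy=+2->C; (6,7):dx=+1,dy=-6->D
  (6,8):dx=-3,dy=-10->C; (6,9):dx=+3,dy=+9->C; (6,10):dx=+10,dy=-1->D; (7,8):dx=-4,dy=-4->C
  (7,9):dx=+2,dy=+15->C; (7,10):dx=+9,dy=+5->C; (8,9):dx=+6,dy=+19->C; (8,10):dx=+13,dy=+9->C
  (9,10):dx=+7,dy=-10->D
Step 2: C = 31, D = 14, total pairs = 45.
Step 3: tau = (C - D)/(n(n-1)/2) = (31 - 14)/45 = 0.377778.
Step 4: Exact two-sided p-value (enumerate n! = 3628800 permutations of y under H0): p = 0.155742.
Step 5: alpha = 0.1. fail to reject H0.

tau_b = 0.3778 (C=31, D=14), p = 0.155742, fail to reject H0.


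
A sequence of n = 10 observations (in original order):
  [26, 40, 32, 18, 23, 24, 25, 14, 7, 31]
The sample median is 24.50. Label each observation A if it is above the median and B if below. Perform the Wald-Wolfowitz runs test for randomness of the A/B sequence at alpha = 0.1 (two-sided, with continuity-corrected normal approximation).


Step 1: Compute median = 24.50; label A = above, B = below.
Labels in order: AAABBBABBA  (n_A = 5, n_B = 5)
Step 2: Count runs R = 5.
Step 3: Under H0 (random ordering), E[R] = 2*n_A*n_B/(n_A+n_B) + 1 = 2*5*5/10 + 1 = 6.0000.
        Var[R] = 2*n_A*n_B*(2*n_A*n_B - n_A - n_B) / ((n_A+n_B)^2 * (n_A+n_B-1)) = 2000/900 = 2.2222.
        SD[R] = 1.4907.
Step 4: Continuity-corrected z = (R + 0.5 - E[R]) / SD[R] = (5 + 0.5 - 6.0000) / 1.4907 = -0.3354.
Step 5: Two-sided p-value via normal approximation = 2*(1 - Phi(|z|)) = 0.737316.
Step 6: alpha = 0.1. fail to reject H0.

R = 5, z = -0.3354, p = 0.737316, fail to reject H0.


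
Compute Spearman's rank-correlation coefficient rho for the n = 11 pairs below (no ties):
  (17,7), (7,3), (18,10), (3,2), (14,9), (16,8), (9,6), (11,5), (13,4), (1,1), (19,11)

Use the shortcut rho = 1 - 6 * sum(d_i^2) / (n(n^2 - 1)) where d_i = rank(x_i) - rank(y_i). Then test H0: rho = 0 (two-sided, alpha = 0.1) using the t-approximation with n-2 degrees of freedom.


Step 1: Rank x and y separately (midranks; no ties here).
rank(x): 17->9, 7->3, 18->10, 3->2, 14->7, 16->8, 9->4, 11->5, 13->6, 1->1, 19->11
rank(y): 7->7, 3->3, 10->10, 2->2, 9->9, 8->8, 6->6, 5->5, 4->4, 1->1, 11->11
Step 2: d_i = R_x(i) - R_y(i); compute d_i^2.
  (9-7)^2=4, (3-3)^2=0, (10-10)^2=0, (2-2)^2=0, (7-9)^2=4, (8-8)^2=0, (4-6)^2=4, (5-5)^2=0, (6-4)^2=4, (1-1)^2=0, (11-11)^2=0
sum(d^2) = 16.
Step 3: rho = 1 - 6*16 / (11*(11^2 - 1)) = 1 - 96/1320 = 0.927273.
Step 4: Under H0, t = rho * sqrt((n-2)/(1-rho^2)) = 7.4303 ~ t(9).
Step 5: Two-sided p-value from the t-distribution with 9 df = 0.000040.
Step 6: alpha = 0.1. reject H0.

rho = 0.9273, p = 0.000040, reject H0 at alpha = 0.1.


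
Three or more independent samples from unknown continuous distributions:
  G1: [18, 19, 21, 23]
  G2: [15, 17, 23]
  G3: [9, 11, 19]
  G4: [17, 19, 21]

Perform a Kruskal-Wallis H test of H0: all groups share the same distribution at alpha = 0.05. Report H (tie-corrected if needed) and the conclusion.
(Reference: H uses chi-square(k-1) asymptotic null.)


Step 1: Combine all N = 13 observations and assign midranks.
sorted (value, group, rank): (9,G3,1), (11,G3,2), (15,G2,3), (17,G2,4.5), (17,G4,4.5), (18,G1,6), (19,G1,8), (19,G3,8), (19,G4,8), (21,G1,10.5), (21,G4,10.5), (23,G1,12.5), (23,G2,12.5)
Step 2: Sum ranks within each group.
R_1 = 37 (n_1 = 4)
R_2 = 20 (n_2 = 3)
R_3 = 11 (n_3 = 3)
R_4 = 23 (n_4 = 3)
Step 3: H = 12/(N(N+1)) * sum(R_i^2/n_i) - 3(N+1)
     = 12/(13*14) * (37^2/4 + 20^2/3 + 11^2/3 + 23^2/3) - 3*14
     = 0.065934 * 692.25 - 42
     = 3.642857.
Step 4: Ties present; correction factor C = 1 - 42/(13^3 - 13) = 0.980769. Corrected H = 3.642857 / 0.980769 = 3.714286.
Step 5: Under H0, H ~ chi^2(3); p-value = 0.294015.
Step 6: alpha = 0.05. fail to reject H0.

H = 3.7143, df = 3, p = 0.294015, fail to reject H0.


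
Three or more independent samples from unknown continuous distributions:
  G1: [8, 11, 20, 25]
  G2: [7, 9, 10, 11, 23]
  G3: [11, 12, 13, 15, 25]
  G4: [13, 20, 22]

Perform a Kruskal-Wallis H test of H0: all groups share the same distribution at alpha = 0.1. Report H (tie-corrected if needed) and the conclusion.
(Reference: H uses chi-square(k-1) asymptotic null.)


Step 1: Combine all N = 17 observations and assign midranks.
sorted (value, group, rank): (7,G2,1), (8,G1,2), (9,G2,3), (10,G2,4), (11,G1,6), (11,G2,6), (11,G3,6), (12,G3,8), (13,G3,9.5), (13,G4,9.5), (15,G3,11), (20,G1,12.5), (20,G4,12.5), (22,G4,14), (23,G2,15), (25,G1,16.5), (25,G3,16.5)
Step 2: Sum ranks within each group.
R_1 = 37 (n_1 = 4)
R_2 = 29 (n_2 = 5)
R_3 = 51 (n_3 = 5)
R_4 = 36 (n_4 = 3)
Step 3: H = 12/(N(N+1)) * sum(R_i^2/n_i) - 3(N+1)
     = 12/(17*18) * (37^2/4 + 29^2/5 + 51^2/5 + 36^2/3) - 3*18
     = 0.039216 * 1462.65 - 54
     = 3.358824.
Step 4: Ties present; correction factor C = 1 - 42/(17^3 - 17) = 0.991422. Corrected H = 3.358824 / 0.991422 = 3.387886.
Step 5: Under H0, H ~ chi^2(3); p-value = 0.335597.
Step 6: alpha = 0.1. fail to reject H0.

H = 3.3879, df = 3, p = 0.335597, fail to reject H0.


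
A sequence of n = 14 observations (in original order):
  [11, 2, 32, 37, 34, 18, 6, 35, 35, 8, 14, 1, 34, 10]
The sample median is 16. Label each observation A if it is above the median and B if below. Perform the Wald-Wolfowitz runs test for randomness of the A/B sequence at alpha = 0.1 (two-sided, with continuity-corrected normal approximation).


Step 1: Compute median = 16; label A = above, B = below.
Labels in order: BBAAAABAABBBAB  (n_A = 7, n_B = 7)
Step 2: Count runs R = 7.
Step 3: Under H0 (random ordering), E[R] = 2*n_A*n_B/(n_A+n_B) + 1 = 2*7*7/14 + 1 = 8.0000.
        Var[R] = 2*n_A*n_B*(2*n_A*n_B - n_A - n_B) / ((n_A+n_B)^2 * (n_A+n_B-1)) = 8232/2548 = 3.2308.
        SD[R] = 1.7974.
Step 4: Continuity-corrected z = (R + 0.5 - E[R]) / SD[R] = (7 + 0.5 - 8.0000) / 1.7974 = -0.2782.
Step 5: Two-sided p-value via normal approximation = 2*(1 - Phi(|z|)) = 0.780879.
Step 6: alpha = 0.1. fail to reject H0.

R = 7, z = -0.2782, p = 0.780879, fail to reject H0.


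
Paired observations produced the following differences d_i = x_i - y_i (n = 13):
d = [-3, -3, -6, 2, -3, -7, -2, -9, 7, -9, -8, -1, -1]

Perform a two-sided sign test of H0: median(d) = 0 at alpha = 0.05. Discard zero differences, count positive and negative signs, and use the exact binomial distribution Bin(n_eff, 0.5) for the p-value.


Step 1: Discard zero differences. Original n = 13; n_eff = number of nonzero differences = 13.
Nonzero differences (with sign): -3, -3, -6, +2, -3, -7, -2, -9, +7, -9, -8, -1, -1
Step 2: Count signs: positive = 2, negative = 11.
Step 3: Under H0: P(positive) = 0.5, so the number of positives S ~ Bin(13, 0.5).
Step 4: Two-sided exact p-value = sum of Bin(13,0.5) probabilities at or below the observed probability = 0.022461.
Step 5: alpha = 0.05. reject H0.

n_eff = 13, pos = 2, neg = 11, p = 0.022461, reject H0.


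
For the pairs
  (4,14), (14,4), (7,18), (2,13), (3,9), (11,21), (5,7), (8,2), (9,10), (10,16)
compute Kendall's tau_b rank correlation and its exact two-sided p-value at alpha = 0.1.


Step 1: Enumerate the 45 unordered pairs (i,j) with i<j and classify each by sign(x_j-x_i) * sign(y_j-y_i).
  (1,2):dx=+10,dy=-10->D; (1,3):dx=+3,dy=+4->C; (1,4):dx=-2,dy=-1->C; (1,5):dx=-1,dy=-5->C
  (1,6):dx=+7,dy=+7->C; (1,7):dx=+1,dy=-7->D; (1,8):dx=+4,dy=-12->D; (1,9):dx=+5,dy=-4->D
  (1,10):dx=+6,dy=+2->C; (2,3):dx=-7,dy=+14->D; (2,4):dx=-12,dy=+9->D; (2,5):dx=-11,dy=+5->D
  (2,6):dx=-3,dy=+17->D; (2,7):dx=-9,dy=+3->D; (2,8):dx=-6,dy=-2->C; (2,9):dx=-5,dy=+6->D
  (2,10):dx=-4,dy=+12->D; (3,4):dx=-5,dy=-5->C; (3,5):dx=-4,dy=-9->C; (3,6):dx=+4,dy=+3->C
  (3,7):dx=-2,dy=-11->C; (3,8):dx=+1,dy=-16->D; (3,9):dx=+2,dy=-8->D; (3,10):dx=+3,dy=-2->D
  (4,5):dx=+1,dy=-4->D; (4,6):dx=+9,dy=+8->C; (4,7):dx=+3,dy=-6->D; (4,8):dx=+6,dy=-11->D
  (4,9):dx=+7,dy=-3->D; (4,10):dx=+8,dy=+3->C; (5,6):dx=+8,dy=+12->C; (5,7):dx=+2,dy=-2->D
  (5,8):dx=+5,dy=-7->D; (5,9):dx=+6,dy=+1->C; (5,10):dx=+7,dy=+7->C; (6,7):dx=-6,dy=-14->C
  (6,8):dx=-3,dy=-19->C; (6,9):dx=-2,dy=-11->C; (6,10):dx=-1,dy=-5->C; (7,8):dx=+3,dy=-5->D
  (7,9):dx=+4,dy=+3->C; (7,10):dx=+5,dy=+9->C; (8,9):dx=+1,dy=+8->C; (8,10):dx=+2,dy=+14->C
  (9,10):dx=+1,dy=+6->C
Step 2: C = 24, D = 21, total pairs = 45.
Step 3: tau = (C - D)/(n(n-1)/2) = (24 - 21)/45 = 0.066667.
Step 4: Exact two-sided p-value (enumerate n! = 3628800 permutations of y under H0): p = 0.861801.
Step 5: alpha = 0.1. fail to reject H0.

tau_b = 0.0667 (C=24, D=21), p = 0.861801, fail to reject H0.


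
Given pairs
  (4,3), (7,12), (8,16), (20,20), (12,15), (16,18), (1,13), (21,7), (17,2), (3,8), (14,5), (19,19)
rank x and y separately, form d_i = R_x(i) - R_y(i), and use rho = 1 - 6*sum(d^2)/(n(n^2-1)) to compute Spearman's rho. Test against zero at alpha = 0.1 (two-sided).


Step 1: Rank x and y separately (midranks; no ties here).
rank(x): 4->3, 7->4, 8->5, 20->11, 12->6, 16->8, 1->1, 21->12, 17->9, 3->2, 14->7, 19->10
rank(y): 3->2, 12->6, 16->9, 20->12, 15->8, 18->10, 13->7, 7->4, 2->1, 8->5, 5->3, 19->11
Step 2: d_i = R_x(i) - R_y(i); compute d_i^2.
  (3-2)^2=1, (4-6)^2=4, (5-9)^2=16, (11-12)^2=1, (6-8)^2=4, (8-10)^2=4, (1-7)^2=36, (12-4)^2=64, (9-1)^2=64, (2-5)^2=9, (7-3)^2=16, (10-11)^2=1
sum(d^2) = 220.
Step 3: rho = 1 - 6*220 / (12*(12^2 - 1)) = 1 - 1320/1716 = 0.230769.
Step 4: Under H0, t = rho * sqrt((n-2)/(1-rho^2)) = 0.7500 ~ t(10).
Step 5: Two-sided p-value from the t-distribution with 10 df = 0.470532.
Step 6: alpha = 0.1. fail to reject H0.

rho = 0.2308, p = 0.470532, fail to reject H0 at alpha = 0.1.


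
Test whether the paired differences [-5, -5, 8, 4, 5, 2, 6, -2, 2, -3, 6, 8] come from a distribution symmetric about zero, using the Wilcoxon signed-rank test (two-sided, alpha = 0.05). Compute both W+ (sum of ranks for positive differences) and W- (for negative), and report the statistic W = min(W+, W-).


Step 1: Drop any zero differences (none here) and take |d_i|.
|d| = [5, 5, 8, 4, 5, 2, 6, 2, 2, 3, 6, 8]
Step 2: Midrank |d_i| (ties get averaged ranks).
ranks: |5|->7, |5|->7, |8|->11.5, |4|->5, |5|->7, |2|->2, |6|->9.5, |2|->2, |2|->2, |3|->4, |6|->9.5, |8|->11.5
Step 3: Attach original signs; sum ranks with positive sign and with negative sign.
W+ = 11.5 + 5 + 7 + 2 + 9.5 + 2 + 9.5 + 11.5 = 58
W- = 7 + 7 + 2 + 4 = 20
(Check: W+ + W- = 78 should equal n(n+1)/2 = 78.)
Step 4: Test statistic W = min(W+, W-) = 20.
Step 5: Ties in |d|, so use the tie-corrected normal approximation.
        E[W] = n(n+1)/4 = 12*13/4 = 39.
        Tie groups: |d|=2 (t=3), |d|=5 (t=3), |d|=6 (t=2), |d|=8 (t=2); sum(t^3 - t) = 60.
        Var[W] = n(n+1)(2n+1)/24 - sum(t^3-t)/48 = 3900/24 - 60/48 = 161.25.
        z = (W - E[W]) / sqrt(Var[W]) = (20 - 39) / 12.6984 = -1.4962.
        Two-sided p = 2*Phi(z) = 0.134589.
Step 6: alpha = 0.05. fail to reject H0.

W+ = 58, W- = 20, W = min = 20, p = 0.134589, fail to reject H0.


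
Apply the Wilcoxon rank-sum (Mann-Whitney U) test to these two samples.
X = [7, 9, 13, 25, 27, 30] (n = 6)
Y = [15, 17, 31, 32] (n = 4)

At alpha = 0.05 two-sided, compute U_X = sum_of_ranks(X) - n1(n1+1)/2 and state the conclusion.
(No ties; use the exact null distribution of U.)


Step 1: Combine and sort all 10 observations; assign midranks.
sorted (value, group): (7,X), (9,X), (13,X), (15,Y), (17,Y), (25,X), (27,X), (30,X), (31,Y), (32,Y)
ranks: 7->1, 9->2, 13->3, 15->4, 17->5, 25->6, 27->7, 30->8, 31->9, 32->10
Step 2: Rank sum for X: R1 = 1 + 2 + 3 + 6 + 7 + 8 = 27.
Step 3: U_X = R1 - n1(n1+1)/2 = 27 - 6*7/2 = 27 - 21 = 6.
       U_Y = n1*n2 - U_X = 24 - 6 = 18.
Step 4: No ties, so the exact null distribution of U (based on enumerating the C(10,6) = 210 equally likely rank assignments) gives the two-sided p-value.
Step 5: p-value = 0.257143; compare to alpha = 0.05. fail to reject H0.

U_X = 6, p = 0.257143, fail to reject H0 at alpha = 0.05.


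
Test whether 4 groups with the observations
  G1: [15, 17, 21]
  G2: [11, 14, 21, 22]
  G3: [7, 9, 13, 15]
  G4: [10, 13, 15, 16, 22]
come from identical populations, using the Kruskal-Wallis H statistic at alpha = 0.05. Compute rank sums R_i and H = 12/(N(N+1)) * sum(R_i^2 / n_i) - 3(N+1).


Step 1: Combine all N = 16 observations and assign midranks.
sorted (value, group, rank): (7,G3,1), (9,G3,2), (10,G4,3), (11,G2,4), (13,G3,5.5), (13,G4,5.5), (14,G2,7), (15,G1,9), (15,G3,9), (15,G4,9), (16,G4,11), (17,G1,12), (21,G1,13.5), (21,G2,13.5), (22,G2,15.5), (22,G4,15.5)
Step 2: Sum ranks within each group.
R_1 = 34.5 (n_1 = 3)
R_2 = 40 (n_2 = 4)
R_3 = 17.5 (n_3 = 4)
R_4 = 44 (n_4 = 5)
Step 3: H = 12/(N(N+1)) * sum(R_i^2/n_i) - 3(N+1)
     = 12/(16*17) * (34.5^2/3 + 40^2/4 + 17.5^2/4 + 44^2/5) - 3*17
     = 0.044118 * 1260.51 - 51
     = 4.610846.
Step 4: Ties present; correction factor C = 1 - 42/(16^3 - 16) = 0.989706. Corrected H = 4.610846 / 0.989706 = 4.658804.
Step 5: Under H0, H ~ chi^2(3); p-value = 0.198555.
Step 6: alpha = 0.05. fail to reject H0.

H = 4.6588, df = 3, p = 0.198555, fail to reject H0.


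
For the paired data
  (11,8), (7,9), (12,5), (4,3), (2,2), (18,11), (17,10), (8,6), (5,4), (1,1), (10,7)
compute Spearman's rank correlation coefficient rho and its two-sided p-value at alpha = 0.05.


Step 1: Rank x and y separately (midranks; no ties here).
rank(x): 11->8, 7->5, 12->9, 4->3, 2->2, 18->11, 17->10, 8->6, 5->4, 1->1, 10->7
rank(y): 8->8, 9->9, 5->5, 3->3, 2->2, 11->11, 10->10, 6->6, 4->4, 1->1, 7->7
Step 2: d_i = R_x(i) - R_y(i); compute d_i^2.
  (8-8)^2=0, (5-9)^2=16, (9-5)^2=16, (3-3)^2=0, (2-2)^2=0, (11-11)^2=0, (10-10)^2=0, (6-6)^2=0, (4-4)^2=0, (1-1)^2=0, (7-7)^2=0
sum(d^2) = 32.
Step 3: rho = 1 - 6*32 / (11*(11^2 - 1)) = 1 - 192/1320 = 0.854545.
Step 4: Under H0, t = rho * sqrt((n-2)/(1-rho^2)) = 4.9360 ~ t(9).
Step 5: Two-sided p-value from the t-distribution with 9 df = 0.000807.
Step 6: alpha = 0.05. reject H0.

rho = 0.8545, p = 0.000807, reject H0 at alpha = 0.05.


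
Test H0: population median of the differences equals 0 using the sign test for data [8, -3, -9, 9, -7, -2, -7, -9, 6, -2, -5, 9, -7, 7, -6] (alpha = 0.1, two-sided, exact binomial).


Step 1: Discard zero differences. Original n = 15; n_eff = number of nonzero differences = 15.
Nonzero differences (with sign): +8, -3, -9, +9, -7, -2, -7, -9, +6, -2, -5, +9, -7, +7, -6
Step 2: Count signs: positive = 5, negative = 10.
Step 3: Under H0: P(positive) = 0.5, so the number of positives S ~ Bin(15, 0.5).
Step 4: Two-sided exact p-value = sum of Bin(15,0.5) probabilities at or below the observed probability = 0.301758.
Step 5: alpha = 0.1. fail to reject H0.

n_eff = 15, pos = 5, neg = 10, p = 0.301758, fail to reject H0.


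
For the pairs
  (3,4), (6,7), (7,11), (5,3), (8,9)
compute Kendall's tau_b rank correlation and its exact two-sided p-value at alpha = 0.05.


Step 1: Enumerate the 10 unordered pairs (i,j) with i<j and classify each by sign(x_j-x_i) * sign(y_j-y_i).
  (1,2):dx=+3,dy=+3->C; (1,3):dx=+4,dy=+7->C; (1,4):dx=+2,dy=-1->D; (1,5):dx=+5,dy=+5->C
  (2,3):dx=+1,dy=+4->C; (2,4):dx=-1,dy=-4->C; (2,5):dx=+2,dy=+2->C; (3,4):dx=-2,dy=-8->C
  (3,5):dx=+1,dy=-2->D; (4,5):dx=+3,dy=+6->C
Step 2: C = 8, D = 2, total pairs = 10.
Step 3: tau = (C - D)/(n(n-1)/2) = (8 - 2)/10 = 0.600000.
Step 4: Exact two-sided p-value (enumerate n! = 120 permutations of y under H0): p = 0.233333.
Step 5: alpha = 0.05. fail to reject H0.

tau_b = 0.6000 (C=8, D=2), p = 0.233333, fail to reject H0.
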